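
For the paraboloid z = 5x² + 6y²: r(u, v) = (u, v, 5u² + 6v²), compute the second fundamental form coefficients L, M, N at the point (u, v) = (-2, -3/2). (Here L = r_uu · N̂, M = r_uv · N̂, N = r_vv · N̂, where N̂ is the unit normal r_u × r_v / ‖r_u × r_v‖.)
L = 2*sqrt(29)/29;  M = 0;  N = 12*sqrt(29)/145

Compute the unit normal N̂(u, v) = (-10*u/sqrt(100*u^2 + 144*v^2 + 1), -12*v/sqrt(100*u^2 + 144*v^2 + 1), 1/sqrt(100*u^2 + 144*v^2 + 1)), and the second partials r_uu, r_uv, r_vv. Take dot products:
  L(u, v) = r_uu · N̂ = 10/sqrt(100*u^2 + 144*v^2 + 1),
  M(u, v) = r_uv · N̂ = 0,
  N(u, v) = r_vv · N̂ = 12/sqrt(100*u^2 + 144*v^2 + 1).
Evaluating at (u, v) = (-2, -3/2):
  L = 2*sqrt(29)/29, M = 0, N = 12*sqrt(29)/145.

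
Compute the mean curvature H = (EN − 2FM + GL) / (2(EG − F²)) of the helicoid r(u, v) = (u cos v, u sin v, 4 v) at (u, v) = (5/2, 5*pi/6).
H = 0

With E = 1, F = 0, G = u^2 + 16, L = 0, M = -4/sqrt(u^2 + 16), N = 0, assemble
  H = (EN − 2FM + GL) / (2(EG − F²)) = 0.
At (u, v) = (5/2, 5*pi/6): H = 0.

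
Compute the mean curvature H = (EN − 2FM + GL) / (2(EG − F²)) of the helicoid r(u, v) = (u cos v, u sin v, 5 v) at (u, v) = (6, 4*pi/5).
H = 0

With E = 1, F = 0, G = u^2 + 25, L = 0, M = -5/sqrt(u^2 + 25), N = 0, assemble
  H = (EN − 2FM + GL) / (2(EG − F²)) = 0.
At (u, v) = (6, 4*pi/5): H = 0.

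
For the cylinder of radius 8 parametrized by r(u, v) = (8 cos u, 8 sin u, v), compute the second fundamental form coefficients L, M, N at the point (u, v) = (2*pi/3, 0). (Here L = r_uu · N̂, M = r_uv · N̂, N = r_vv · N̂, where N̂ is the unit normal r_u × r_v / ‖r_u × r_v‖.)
L = -8;  M = 0;  N = 0

Compute the unit normal N̂(u, v) = (cos(u), sin(u), 0), and the second partials r_uu, r_uv, r_vv. Take dot products:
  L(u, v) = r_uu · N̂ = -8,
  M(u, v) = r_uv · N̂ = 0,
  N(u, v) = r_vv · N̂ = 0.
Evaluating at (u, v) = (2*pi/3, 0):
  L = -8, M = 0, N = 0.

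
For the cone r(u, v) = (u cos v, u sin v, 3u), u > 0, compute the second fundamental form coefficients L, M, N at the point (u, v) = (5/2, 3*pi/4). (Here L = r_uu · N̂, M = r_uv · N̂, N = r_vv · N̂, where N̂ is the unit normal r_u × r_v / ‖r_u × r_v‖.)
L = 0;  M = 0;  N = 3*sqrt(10)/4

Compute the unit normal N̂(u, v) = (-3*sqrt(10)*u*cos(v)/(10*Abs(u)), -3*sqrt(10)*u*sin(v)/(10*Abs(u)), sqrt(10)*u/(10*Abs(u))), and the second partials r_uu, r_uv, r_vv. Take dot products:
  L(u, v) = r_uu · N̂ = 0,
  M(u, v) = r_uv · N̂ = 0,
  N(u, v) = r_vv · N̂ = 3*sqrt(10)*u^2/(10*Abs(u)).
Evaluating at (u, v) = (5/2, 3*pi/4):
  L = 0, M = 0, N = 3*sqrt(10)/4.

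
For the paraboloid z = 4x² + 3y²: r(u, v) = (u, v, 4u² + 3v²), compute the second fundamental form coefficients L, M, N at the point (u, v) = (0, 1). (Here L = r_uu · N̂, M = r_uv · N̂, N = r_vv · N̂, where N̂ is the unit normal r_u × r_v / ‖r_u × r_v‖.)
L = 8*sqrt(37)/37;  M = 0;  N = 6*sqrt(37)/37

Compute the unit normal N̂(u, v) = (-8*u/sqrt(64*u^2 + 36*v^2 + 1), -6*v/sqrt(64*u^2 + 36*v^2 + 1), 1/sqrt(64*u^2 + 36*v^2 + 1)), and the second partials r_uu, r_uv, r_vv. Take dot products:
  L(u, v) = r_uu · N̂ = 8/sqrt(64*u^2 + 36*v^2 + 1),
  M(u, v) = r_uv · N̂ = 0,
  N(u, v) = r_vv · N̂ = 6/sqrt(64*u^2 + 36*v^2 + 1).
Evaluating at (u, v) = (0, 1):
  L = 8*sqrt(37)/37, M = 0, N = 6*sqrt(37)/37.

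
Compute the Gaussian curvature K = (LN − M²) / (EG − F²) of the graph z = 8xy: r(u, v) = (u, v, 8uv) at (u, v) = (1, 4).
K = -64/1185921

Coefficients of the first fundamental form: E = 64*v^2 + 1, F = 64*u*v, G = 64*u^2 + 1.
Coefficients of the second fundamental form: L = 0, M = 8/sqrt(64*u^2 + 64*v^2 + 1), N = 0.
Assemble K = (LN − M²)/(EG − F²) = -64/(4096*u^4 + 8192*u^2*v^2 + 128*u^2 + 4096*v^4 + 128*v^2 + 1). At (u, v) = (1, 4): K = -64/1185921.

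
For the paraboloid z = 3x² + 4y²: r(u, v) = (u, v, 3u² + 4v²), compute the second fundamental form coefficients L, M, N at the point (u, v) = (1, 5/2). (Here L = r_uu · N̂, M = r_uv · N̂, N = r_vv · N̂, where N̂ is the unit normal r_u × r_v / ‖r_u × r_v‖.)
L = 6*sqrt(437)/437;  M = 0;  N = 8*sqrt(437)/437

Compute the unit normal N̂(u, v) = (-6*u/sqrt(36*u^2 + 64*v^2 + 1), -8*v/sqrt(36*u^2 + 64*v^2 + 1), 1/sqrt(36*u^2 + 64*v^2 + 1)), and the second partials r_uu, r_uv, r_vv. Take dot products:
  L(u, v) = r_uu · N̂ = 6/sqrt(36*u^2 + 64*v^2 + 1),
  M(u, v) = r_uv · N̂ = 0,
  N(u, v) = r_vv · N̂ = 8/sqrt(36*u^2 + 64*v^2 + 1).
Evaluating at (u, v) = (1, 5/2):
  L = 6*sqrt(437)/437, M = 0, N = 8*sqrt(437)/437.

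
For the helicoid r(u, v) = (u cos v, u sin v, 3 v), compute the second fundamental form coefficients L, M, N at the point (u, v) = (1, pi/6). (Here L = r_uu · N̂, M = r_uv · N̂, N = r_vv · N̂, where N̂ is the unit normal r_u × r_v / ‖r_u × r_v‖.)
L = 0;  M = -3*sqrt(10)/10;  N = 0

Compute the unit normal N̂(u, v) = (3*sin(v)/sqrt(u^2 + 9), -3*cos(v)/sqrt(u^2 + 9), u/sqrt(u^2 + 9)), and the second partials r_uu, r_uv, r_vv. Take dot products:
  L(u, v) = r_uu · N̂ = 0,
  M(u, v) = r_uv · N̂ = -3/sqrt(u^2 + 9),
  N(u, v) = r_vv · N̂ = 0.
Evaluating at (u, v) = (1, pi/6):
  L = 0, M = -3*sqrt(10)/10, N = 0.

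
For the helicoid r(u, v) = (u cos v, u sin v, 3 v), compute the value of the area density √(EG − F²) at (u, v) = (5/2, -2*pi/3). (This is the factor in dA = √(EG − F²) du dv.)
√(EG − F²)|_{(5/2, -2*pi/3)} = sqrt(61)/2

E = 1, F = 0, G = u^2 + 9, so EG − F² = u^2 + 9. Taking the positive square root: √(EG − F²) = sqrt(u^2 + 9). At (u, v) = (5/2, -2*pi/3): sqrt(61)/2.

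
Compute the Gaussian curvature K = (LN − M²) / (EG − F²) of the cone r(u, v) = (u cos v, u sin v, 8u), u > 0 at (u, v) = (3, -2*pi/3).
K = 0

Coefficients of the first fundamental form: E = 65, F = 0, G = u^2.
Coefficients of the second fundamental form: L = 0, M = 0, N = 8*sqrt(65)*u^2/(65*Abs(u)).
Assemble K = (LN − M²)/(EG − F²) = 0. At (u, v) = (3, -2*pi/3): K = 0.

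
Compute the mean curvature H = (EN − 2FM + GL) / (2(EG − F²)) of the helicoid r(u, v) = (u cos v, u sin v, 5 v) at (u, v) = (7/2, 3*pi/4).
H = 0

With E = 1, F = 0, G = u^2 + 25, L = 0, M = -5/sqrt(u^2 + 25), N = 0, assemble
  H = (EN − 2FM + GL) / (2(EG − F²)) = 0.
At (u, v) = (7/2, 3*pi/4): H = 0.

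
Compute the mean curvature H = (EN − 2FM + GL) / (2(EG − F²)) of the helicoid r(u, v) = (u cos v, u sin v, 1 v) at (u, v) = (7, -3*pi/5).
H = 0

With E = 1, F = 0, G = u^2 + 1, L = 0, M = -1/sqrt(u^2 + 1), N = 0, assemble
  H = (EN − 2FM + GL) / (2(EG − F²)) = 0.
At (u, v) = (7, -3*pi/5): H = 0.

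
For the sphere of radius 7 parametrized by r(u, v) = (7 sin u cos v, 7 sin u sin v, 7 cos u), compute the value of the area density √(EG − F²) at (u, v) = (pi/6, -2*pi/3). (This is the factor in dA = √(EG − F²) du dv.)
√(EG − F²)|_{(pi/6, -2*pi/3)} = 49/2

E = 49, F = 0, G = 49*sin(u)^2, so EG − F² = 2401*sin(u)^2. Taking the positive square root: √(EG − F²) = 49*Abs(sin(u)). At (u, v) = (pi/6, -2*pi/3): 49/2.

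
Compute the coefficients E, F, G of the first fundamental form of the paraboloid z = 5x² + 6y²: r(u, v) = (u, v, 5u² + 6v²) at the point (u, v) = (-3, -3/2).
E = 901;  F = 540;  G = 325

Partials: r_u = (1, 0, 10*u), r_v = (0, 1, 12*v). As functions of (u, v):
  E = r_u · r_u = 100*u^2 + 1,
  F = r_u · r_v = 120*u*v,
  G = r_v · r_v = 144*v^2 + 1.
Evaluating at (u, v) = (-3, -3/2): E = 901, F = 540, G = 325.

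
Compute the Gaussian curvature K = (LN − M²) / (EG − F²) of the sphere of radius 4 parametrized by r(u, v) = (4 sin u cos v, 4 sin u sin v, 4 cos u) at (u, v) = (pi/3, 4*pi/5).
K = 1/16

Coefficients of the first fundamental form: E = 16, F = 0, G = 16*sin(u)^2.
Coefficients of the second fundamental form: L = -4*sin(u)/Abs(sin(u)), M = 0, N = -4*sin(u)^3/Abs(sin(u)).
Assemble K = (LN − M²)/(EG − F²) = 1/16. At (u, v) = (pi/3, 4*pi/5): K = 1/16.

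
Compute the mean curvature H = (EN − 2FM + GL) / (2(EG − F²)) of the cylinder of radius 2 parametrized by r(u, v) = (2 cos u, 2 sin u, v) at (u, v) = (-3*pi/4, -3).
H = -1/4

With E = 4, F = 0, G = 1, L = -2, M = 0, N = 0, assemble
  H = (EN − 2FM + GL) / (2(EG − F²)) = -1/4.
At (u, v) = (-3*pi/4, -3): H = -1/4.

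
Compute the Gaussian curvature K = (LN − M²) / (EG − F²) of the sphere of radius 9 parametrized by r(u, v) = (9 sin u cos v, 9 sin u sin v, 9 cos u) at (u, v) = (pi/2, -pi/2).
K = 1/81

Coefficients of the first fundamental form: E = 81, F = 0, G = 81*sin(u)^2.
Coefficients of the second fundamental form: L = -9*sin(u)/Abs(sin(u)), M = 0, N = -9*sin(u)^3/Abs(sin(u)).
Assemble K = (LN − M²)/(EG − F²) = 1/81. At (u, v) = (pi/2, -pi/2): K = 1/81.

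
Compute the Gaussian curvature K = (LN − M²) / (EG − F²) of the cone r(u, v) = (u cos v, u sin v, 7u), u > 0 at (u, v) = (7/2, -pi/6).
K = 0

Coefficients of the first fundamental form: E = 50, F = 0, G = u^2.
Coefficients of the second fundamental form: L = 0, M = 0, N = 7*sqrt(2)*u^2/(10*Abs(u)).
Assemble K = (LN − M²)/(EG − F²) = 0. At (u, v) = (7/2, -pi/6): K = 0.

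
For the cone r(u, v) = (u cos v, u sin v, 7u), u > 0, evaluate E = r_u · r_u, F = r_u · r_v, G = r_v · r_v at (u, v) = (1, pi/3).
E = 50;  F = 0;  G = 1

Partials: r_u = (cos(v), sin(v), 7), r_v = (-u*sin(v), u*cos(v), 0). As functions of (u, v):
  E = r_u · r_u = 50,
  F = r_u · r_v = 0,
  G = r_v · r_v = u^2.
Evaluating at (u, v) = (1, pi/3): E = 50, F = 0, G = 1.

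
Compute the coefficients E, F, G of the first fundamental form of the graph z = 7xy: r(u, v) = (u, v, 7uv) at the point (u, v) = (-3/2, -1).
E = 50;  F = 147/2;  G = 445/4

Partials: r_u = (1, 0, 7*v), r_v = (0, 1, 7*u). As functions of (u, v):
  E = r_u · r_u = 49*v^2 + 1,
  F = r_u · r_v = 49*u*v,
  G = r_v · r_v = 49*u^2 + 1.
Evaluating at (u, v) = (-3/2, -1): E = 50, F = 147/2, G = 445/4.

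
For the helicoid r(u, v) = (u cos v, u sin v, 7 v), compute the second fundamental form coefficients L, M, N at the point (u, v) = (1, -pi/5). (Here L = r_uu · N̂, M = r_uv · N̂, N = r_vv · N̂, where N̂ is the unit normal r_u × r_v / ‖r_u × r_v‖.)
L = 0;  M = -7*sqrt(2)/10;  N = 0

Compute the unit normal N̂(u, v) = (7*sin(v)/sqrt(u^2 + 49), -7*cos(v)/sqrt(u^2 + 49), u/sqrt(u^2 + 49)), and the second partials r_uu, r_uv, r_vv. Take dot products:
  L(u, v) = r_uu · N̂ = 0,
  M(u, v) = r_uv · N̂ = -7/sqrt(u^2 + 49),
  N(u, v) = r_vv · N̂ = 0.
Evaluating at (u, v) = (1, -pi/5):
  L = 0, M = -7*sqrt(2)/10, N = 0.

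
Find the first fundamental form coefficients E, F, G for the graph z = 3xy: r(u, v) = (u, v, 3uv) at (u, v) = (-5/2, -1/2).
E = 13/4;  F = 45/4;  G = 229/4

Partials: r_u = (1, 0, 3*v), r_v = (0, 1, 3*u). As functions of (u, v):
  E = r_u · r_u = 9*v^2 + 1,
  F = r_u · r_v = 9*u*v,
  G = r_v · r_v = 9*u^2 + 1.
Evaluating at (u, v) = (-5/2, -1/2): E = 13/4, F = 45/4, G = 229/4.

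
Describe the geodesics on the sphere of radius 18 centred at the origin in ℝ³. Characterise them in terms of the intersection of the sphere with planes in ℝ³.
Geodesics on the sphere of radius 18 are great circles — circles of radius 18 obtained as the intersection of the sphere with planes through the origin (the centre of the sphere).

A curve α(t) of nonzero constant speed on the sphere of radius 18 is a geodesic iff its acceleration α̈ is everywhere normal to the surface, i.e. parallel to the radial vector α(t). Then d/dt(α × α̇) = α̇ × α̇ + α × α̈ = 0, so α × α̇ is a constant vector n ≠ 0 and α(t) · n = 0 for all t: α lies in the plane through the origin with normal n. The intersection of that plane with the sphere is a circle of radius 18 (a great circle). Conversely, a great circle traversed at constant speed has centripetal acceleration pointing at the origin, hence normal to the sphere, so every great circle is a geodesic.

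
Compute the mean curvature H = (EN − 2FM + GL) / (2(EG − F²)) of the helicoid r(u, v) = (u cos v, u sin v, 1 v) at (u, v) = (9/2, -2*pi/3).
H = 0

With E = 1, F = 0, G = u^2 + 1, L = 0, M = -1/sqrt(u^2 + 1), N = 0, assemble
  H = (EN − 2FM + GL) / (2(EG − F²)) = 0.
At (u, v) = (9/2, -2*pi/3): H = 0.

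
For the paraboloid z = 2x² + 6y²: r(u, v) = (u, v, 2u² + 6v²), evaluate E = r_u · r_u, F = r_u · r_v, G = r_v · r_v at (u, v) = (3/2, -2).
E = 37;  F = -144;  G = 577

Partials: r_u = (1, 0, 4*u), r_v = (0, 1, 12*v). As functions of (u, v):
  E = r_u · r_u = 16*u^2 + 1,
  F = r_u · r_v = 48*u*v,
  G = r_v · r_v = 144*v^2 + 1.
Evaluating at (u, v) = (3/2, -2): E = 37, F = -144, G = 577.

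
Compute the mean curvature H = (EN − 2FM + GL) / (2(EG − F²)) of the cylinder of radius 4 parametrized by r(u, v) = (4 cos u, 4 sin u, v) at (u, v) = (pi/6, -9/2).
H = -1/8

With E = 16, F = 0, G = 1, L = -4, M = 0, N = 0, assemble
  H = (EN − 2FM + GL) / (2(EG − F²)) = -1/8.
At (u, v) = (pi/6, -9/2): H = -1/8.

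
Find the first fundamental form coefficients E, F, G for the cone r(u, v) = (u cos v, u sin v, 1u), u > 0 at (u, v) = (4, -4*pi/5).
E = 2;  F = 0;  G = 16

Partials: r_u = (cos(v), sin(v), 1), r_v = (-u*sin(v), u*cos(v), 0). As functions of (u, v):
  E = r_u · r_u = 2,
  F = r_u · r_v = 0,
  G = r_v · r_v = u^2.
Evaluating at (u, v) = (4, -4*pi/5): E = 2, F = 0, G = 16.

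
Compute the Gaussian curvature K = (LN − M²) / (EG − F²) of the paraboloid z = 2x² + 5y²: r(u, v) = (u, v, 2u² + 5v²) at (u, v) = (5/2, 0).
K = 40/10201

Coefficients of the first fundamental form: E = 16*u^2 + 1, F = 40*u*v, G = 100*v^2 + 1.
Coefficients of the second fundamental form: L = 4/sqrt(16*u^2 + 100*v^2 + 1), M = 0, N = 10/sqrt(16*u^2 + 100*v^2 + 1).
Assemble K = (LN − M²)/(EG − F²) = 40/(256*u^4 + 3200*u^2*v^2 + 32*u^2 + 10000*v^4 + 200*v^2 + 1). At (u, v) = (5/2, 0): K = 40/10201.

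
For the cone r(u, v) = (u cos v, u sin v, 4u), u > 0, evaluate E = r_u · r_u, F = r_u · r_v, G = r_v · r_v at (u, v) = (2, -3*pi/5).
E = 17;  F = 0;  G = 4

Partials: r_u = (cos(v), sin(v), 4), r_v = (-u*sin(v), u*cos(v), 0). As functions of (u, v):
  E = r_u · r_u = 17,
  F = r_u · r_v = 0,
  G = r_v · r_v = u^2.
Evaluating at (u, v) = (2, -3*pi/5): E = 17, F = 0, G = 4.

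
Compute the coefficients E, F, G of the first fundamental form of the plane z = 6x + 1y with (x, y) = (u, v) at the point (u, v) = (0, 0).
E = 37;  F = 6;  G = 2

Partials: r_u = (1, 0, 6), r_v = (0, 1, 1). As functions of (u, v):
  E = r_u · r_u = 37,
  F = r_u · r_v = 6,
  G = r_v · r_v = 2.
Evaluating at (u, v) = (0, 0): E = 37, F = 6, G = 2.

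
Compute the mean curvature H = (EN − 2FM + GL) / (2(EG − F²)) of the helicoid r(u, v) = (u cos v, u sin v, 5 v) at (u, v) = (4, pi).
H = 0

With E = 1, F = 0, G = u^2 + 25, L = 0, M = -5/sqrt(u^2 + 25), N = 0, assemble
  H = (EN − 2FM + GL) / (2(EG − F²)) = 0.
At (u, v) = (4, pi): H = 0.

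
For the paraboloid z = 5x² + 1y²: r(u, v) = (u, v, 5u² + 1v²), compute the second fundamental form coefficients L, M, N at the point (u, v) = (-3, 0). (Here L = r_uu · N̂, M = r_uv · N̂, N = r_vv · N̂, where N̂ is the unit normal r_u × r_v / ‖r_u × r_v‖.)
L = 10*sqrt(901)/901;  M = 0;  N = 2*sqrt(901)/901

Compute the unit normal N̂(u, v) = (-10*u/sqrt(100*u^2 + 4*v^2 + 1), -2*v/sqrt(100*u^2 + 4*v^2 + 1), 1/sqrt(100*u^2 + 4*v^2 + 1)), and the second partials r_uu, r_uv, r_vv. Take dot products:
  L(u, v) = r_uu · N̂ = 10/sqrt(100*u^2 + 4*v^2 + 1),
  M(u, v) = r_uv · N̂ = 0,
  N(u, v) = r_vv · N̂ = 2/sqrt(100*u^2 + 4*v^2 + 1).
Evaluating at (u, v) = (-3, 0):
  L = 10*sqrt(901)/901, M = 0, N = 2*sqrt(901)/901.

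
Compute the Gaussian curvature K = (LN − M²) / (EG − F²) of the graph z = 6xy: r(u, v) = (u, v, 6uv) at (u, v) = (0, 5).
K = -36/811801

Coefficients of the first fundamental form: E = 36*v^2 + 1, F = 36*u*v, G = 36*u^2 + 1.
Coefficients of the second fundamental form: L = 0, M = 6/sqrt(36*u^2 + 36*v^2 + 1), N = 0.
Assemble K = (LN − M²)/(EG − F²) = -36/(1296*u^4 + 2592*u^2*v^2 + 72*u^2 + 1296*v^4 + 72*v^2 + 1). At (u, v) = (0, 5): K = -36/811801.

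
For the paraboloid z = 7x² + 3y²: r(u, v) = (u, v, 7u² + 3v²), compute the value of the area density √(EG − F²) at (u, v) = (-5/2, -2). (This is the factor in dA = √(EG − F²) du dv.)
√(EG − F²)|_{(-5/2, -2)} = sqrt(1370)

E = 196*u^2 + 1, F = 84*u*v, G = 36*v^2 + 1, so EG − F² = 196*u^2 + 36*v^2 + 1. Taking the positive square root: √(EG − F²) = sqrt(196*u^2 + 36*v^2 + 1). At (u, v) = (-5/2, -2): sqrt(1370).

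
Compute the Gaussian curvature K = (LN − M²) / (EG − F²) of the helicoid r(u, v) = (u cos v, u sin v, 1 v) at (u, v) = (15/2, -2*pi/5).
K = -16/52441

Coefficients of the first fundamental form: E = 1, F = 0, G = u^2 + 1.
Coefficients of the second fundamental form: L = 0, M = -1/sqrt(u^2 + 1), N = 0.
Assemble K = (LN − M²)/(EG − F²) = -1/(u^2 + 1)^2. At (u, v) = (15/2, -2*pi/5): K = -16/52441.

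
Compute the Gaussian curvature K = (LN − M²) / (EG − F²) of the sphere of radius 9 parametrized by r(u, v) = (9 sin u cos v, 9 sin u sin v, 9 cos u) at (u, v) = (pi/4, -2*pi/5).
K = 1/81

Coefficients of the first fundamental form: E = 81, F = 0, G = 81*sin(u)^2.
Coefficients of the second fundamental form: L = -9*sin(u)/Abs(sin(u)), M = 0, N = -9*sin(u)^3/Abs(sin(u)).
Assemble K = (LN − M²)/(EG − F²) = 1/81. At (u, v) = (pi/4, -2*pi/5): K = 1/81.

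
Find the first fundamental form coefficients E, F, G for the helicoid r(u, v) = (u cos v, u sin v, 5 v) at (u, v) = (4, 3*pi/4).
E = 1;  F = 0;  G = 41

Partials: r_u = (cos(v), sin(v), 0), r_v = (-u*sin(v), u*cos(v), 5). As functions of (u, v):
  E = r_u · r_u = 1,
  F = r_u · r_v = 0,
  G = r_v · r_v = u^2 + 25.
Evaluating at (u, v) = (4, 3*pi/4): E = 1, F = 0, G = 41.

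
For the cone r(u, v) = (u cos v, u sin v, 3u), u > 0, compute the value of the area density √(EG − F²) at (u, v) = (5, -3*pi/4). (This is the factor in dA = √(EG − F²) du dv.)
√(EG − F²)|_{(5, -3*pi/4)} = 5*sqrt(10)

E = 10, F = 0, G = u^2, so EG − F² = 10*u^2. Taking the positive square root: √(EG − F²) = sqrt(10)*Abs(u). At (u, v) = (5, -3*pi/4): 5*sqrt(10).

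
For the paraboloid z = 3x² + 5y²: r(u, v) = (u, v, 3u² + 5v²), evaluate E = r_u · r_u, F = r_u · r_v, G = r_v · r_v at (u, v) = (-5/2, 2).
E = 226;  F = -300;  G = 401

Partials: r_u = (1, 0, 6*u), r_v = (0, 1, 10*v). As functions of (u, v):
  E = r_u · r_u = 36*u^2 + 1,
  F = r_u · r_v = 60*u*v,
  G = r_v · r_v = 100*v^2 + 1.
Evaluating at (u, v) = (-5/2, 2): E = 226, F = -300, G = 401.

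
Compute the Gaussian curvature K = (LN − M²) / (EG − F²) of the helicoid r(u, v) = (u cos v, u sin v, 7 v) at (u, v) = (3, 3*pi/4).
K = -49/3364

Coefficients of the first fundamental form: E = 1, F = 0, G = u^2 + 49.
Coefficients of the second fundamental form: L = 0, M = -7/sqrt(u^2 + 49), N = 0.
Assemble K = (LN − M²)/(EG − F²) = -49/(u^2 + 49)^2. At (u, v) = (3, 3*pi/4): K = -49/3364.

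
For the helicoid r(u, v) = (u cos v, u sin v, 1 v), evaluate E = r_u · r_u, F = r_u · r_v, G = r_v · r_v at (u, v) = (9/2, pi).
E = 1;  F = 0;  G = 85/4

Partials: r_u = (cos(v), sin(v), 0), r_v = (-u*sin(v), u*cos(v), 1). As functions of (u, v):
  E = r_u · r_u = 1,
  F = r_u · r_v = 0,
  G = r_v · r_v = u^2 + 1.
Evaluating at (u, v) = (9/2, pi): E = 1, F = 0, G = 85/4.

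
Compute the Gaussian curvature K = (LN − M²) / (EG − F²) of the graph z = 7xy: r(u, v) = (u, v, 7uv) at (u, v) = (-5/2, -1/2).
K = -196/408321

Coefficients of the first fundamental form: E = 49*v^2 + 1, F = 49*u*v, G = 49*u^2 + 1.
Coefficients of the second fundamental form: L = 0, M = 7/sqrt(49*u^2 + 49*v^2 + 1), N = 0.
Assemble K = (LN − M²)/(EG − F²) = -49/(2401*u^4 + 4802*u^2*v^2 + 98*u^2 + 2401*v^4 + 98*v^2 + 1). At (u, v) = (-5/2, -1/2): K = -196/408321.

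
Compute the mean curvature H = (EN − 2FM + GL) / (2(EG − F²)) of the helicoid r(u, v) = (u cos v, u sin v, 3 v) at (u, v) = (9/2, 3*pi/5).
H = 0

With E = 1, F = 0, G = u^2 + 9, L = 0, M = -3/sqrt(u^2 + 9), N = 0, assemble
  H = (EN − 2FM + GL) / (2(EG − F²)) = 0.
At (u, v) = (9/2, 3*pi/5): H = 0.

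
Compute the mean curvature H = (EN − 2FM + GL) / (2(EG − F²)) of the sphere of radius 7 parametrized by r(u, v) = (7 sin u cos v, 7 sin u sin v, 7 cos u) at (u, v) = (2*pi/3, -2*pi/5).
H = -1/7

With E = 49, F = 0, G = 49*sin(u)^2, L = -7*sin(u)/Abs(sin(u)), M = 0, N = -7*sin(u)^3/Abs(sin(u)), assemble
  H = (EN − 2FM + GL) / (2(EG − F²)) = -sin(u)/(7*Abs(sin(u))).
At (u, v) = (2*pi/3, -2*pi/5): H = -1/7.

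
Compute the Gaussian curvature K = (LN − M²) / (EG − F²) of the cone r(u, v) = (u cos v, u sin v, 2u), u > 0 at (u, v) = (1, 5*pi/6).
K = 0

Coefficients of the first fundamental form: E = 5, F = 0, G = u^2.
Coefficients of the second fundamental form: L = 0, M = 0, N = 2*sqrt(5)*u^2/(5*Abs(u)).
Assemble K = (LN − M²)/(EG − F²) = 0. At (u, v) = (1, 5*pi/6): K = 0.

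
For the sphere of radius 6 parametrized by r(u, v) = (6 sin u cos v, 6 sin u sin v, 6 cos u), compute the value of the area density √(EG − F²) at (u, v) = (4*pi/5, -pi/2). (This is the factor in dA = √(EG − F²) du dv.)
√(EG − F²)|_{(4*pi/5, -pi/2)} = 9*sqrt(10 - 2*sqrt(5))

E = 36, F = 0, G = 36*sin(u)^2, so EG − F² = 1296*sin(u)^2. Taking the positive square root: √(EG − F²) = 36*Abs(sin(u)). At (u, v) = (4*pi/5, -pi/2): 9*sqrt(10 - 2*sqrt(5)).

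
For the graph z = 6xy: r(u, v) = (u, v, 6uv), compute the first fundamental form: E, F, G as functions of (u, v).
E = 36*v^2 + 1;  F = 36*u*v;  G = 36*u^2 + 1

Compute partials: r_u = (1, 0, 6*v), r_v = (0, 1, 6*u). Then
  E = r_u · r_u = 36*v^2 + 1,
  F = r_u · r_v = 36*u*v,
  G = r_v · r_v = 36*u^2 + 1.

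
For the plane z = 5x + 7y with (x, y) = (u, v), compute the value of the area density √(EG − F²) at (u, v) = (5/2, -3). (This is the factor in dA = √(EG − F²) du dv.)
√(EG − F²)|_{(5/2, -3)} = 5*sqrt(3)

E = 26, F = 35, G = 50, so EG − F² = 75. Taking the positive square root: √(EG − F²) = 5*sqrt(3). At (u, v) = (5/2, -3): 5*sqrt(3).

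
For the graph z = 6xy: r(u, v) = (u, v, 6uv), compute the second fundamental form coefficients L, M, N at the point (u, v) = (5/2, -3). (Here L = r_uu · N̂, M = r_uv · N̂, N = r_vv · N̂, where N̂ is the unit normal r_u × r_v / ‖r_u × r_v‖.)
L = 0;  M = 3*sqrt(22)/55;  N = 0

Compute the unit normal N̂(u, v) = (-6*v/sqrt(36*u^2 + 36*v^2 + 1), -6*u/sqrt(36*u^2 + 36*v^2 + 1), 1/sqrt(36*u^2 + 36*v^2 + 1)), and the second partials r_uu, r_uv, r_vv. Take dot products:
  L(u, v) = r_uu · N̂ = 0,
  M(u, v) = r_uv · N̂ = 6/sqrt(36*u^2 + 36*v^2 + 1),
  N(u, v) = r_vv · N̂ = 0.
Evaluating at (u, v) = (5/2, -3):
  L = 0, M = 3*sqrt(22)/55, N = 0.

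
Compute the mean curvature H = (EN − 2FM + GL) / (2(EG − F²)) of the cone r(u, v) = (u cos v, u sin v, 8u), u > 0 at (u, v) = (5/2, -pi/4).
H = 8*sqrt(65)/325

With E = 65, F = 0, G = u^2, L = 0, M = 0, N = 8*sqrt(65)*u^2/(65*Abs(u)), assemble
  H = (EN − 2FM + GL) / (2(EG − F²)) = 4*sqrt(65)/(65*Abs(u)).
At (u, v) = (5/2, -pi/4): H = 8*sqrt(65)/325.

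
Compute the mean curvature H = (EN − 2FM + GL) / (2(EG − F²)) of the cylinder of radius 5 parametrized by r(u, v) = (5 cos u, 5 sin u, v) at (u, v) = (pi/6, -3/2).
H = -1/10

With E = 25, F = 0, G = 1, L = -5, M = 0, N = 0, assemble
  H = (EN − 2FM + GL) / (2(EG − F²)) = -1/10.
At (u, v) = (pi/6, -3/2): H = -1/10.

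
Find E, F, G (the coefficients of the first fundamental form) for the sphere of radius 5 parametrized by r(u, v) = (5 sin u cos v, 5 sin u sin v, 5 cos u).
E = 25;  F = 0;  G = 25*sin(u)^2

Compute partials: r_u = (5*cos(u)*cos(v), 5*sin(v)*cos(u), -5*sin(u)), r_v = (-5*sin(u)*sin(v), 5*sin(u)*cos(v), 0). Then
  E = r_u · r_u = 25,
  F = r_u · r_v = 0,
  G = r_v · r_v = 25*sin(u)^2.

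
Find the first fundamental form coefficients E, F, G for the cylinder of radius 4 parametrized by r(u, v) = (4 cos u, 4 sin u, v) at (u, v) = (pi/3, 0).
E = 16;  F = 0;  G = 1

Partials: r_u = (-4*sin(u), 4*cos(u), 0), r_v = (0, 0, 1). As functions of (u, v):
  E = r_u · r_u = 16,
  F = r_u · r_v = 0,
  G = r_v · r_v = 1.
Evaluating at (u, v) = (pi/3, 0): E = 16, F = 0, G = 1.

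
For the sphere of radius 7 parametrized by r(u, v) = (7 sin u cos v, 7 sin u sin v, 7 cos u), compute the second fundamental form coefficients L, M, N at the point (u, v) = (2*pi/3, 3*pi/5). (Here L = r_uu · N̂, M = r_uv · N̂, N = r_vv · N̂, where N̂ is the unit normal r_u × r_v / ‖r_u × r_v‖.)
L = -7;  M = 0;  N = -21/4

Compute the unit normal N̂(u, v) = (sin(u)^2*cos(v)/Abs(sin(u)), sin(u)^2*sin(v)/Abs(sin(u)), sin(2*u)/(2*Abs(sin(u)))), and the second partials r_uu, r_uv, r_vv. Take dot products:
  L(u, v) = r_uu · N̂ = -7*sin(u)/Abs(sin(u)),
  M(u, v) = r_uv · N̂ = 0,
  N(u, v) = r_vv · N̂ = -7*sin(u)^3/Abs(sin(u)).
Evaluating at (u, v) = (2*pi/3, 3*pi/5):
  L = -7, M = 0, N = -21/4.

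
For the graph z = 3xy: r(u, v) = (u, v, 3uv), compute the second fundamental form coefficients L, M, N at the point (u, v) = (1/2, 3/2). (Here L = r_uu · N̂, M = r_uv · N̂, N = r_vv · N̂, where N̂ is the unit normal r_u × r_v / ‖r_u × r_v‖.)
L = 0;  M = 3*sqrt(94)/47;  N = 0

Compute the unit normal N̂(u, v) = (-3*v/sqrt(9*u^2 + 9*v^2 + 1), -3*u/sqrt(9*u^2 + 9*v^2 + 1), 1/sqrt(9*u^2 + 9*v^2 + 1)), and the second partials r_uu, r_uv, r_vv. Take dot products:
  L(u, v) = r_uu · N̂ = 0,
  M(u, v) = r_uv · N̂ = 3/sqrt(9*u^2 + 9*v^2 + 1),
  N(u, v) = r_vv · N̂ = 0.
Evaluating at (u, v) = (1/2, 3/2):
  L = 0, M = 3*sqrt(94)/47, N = 0.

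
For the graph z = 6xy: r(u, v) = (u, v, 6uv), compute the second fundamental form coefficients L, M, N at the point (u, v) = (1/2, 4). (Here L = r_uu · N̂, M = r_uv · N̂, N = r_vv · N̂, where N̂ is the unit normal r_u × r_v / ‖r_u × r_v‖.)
L = 0;  M = 3*sqrt(586)/293;  N = 0

Compute the unit normal N̂(u, v) = (-6*v/sqrt(36*u^2 + 36*v^2 + 1), -6*u/sqrt(36*u^2 + 36*v^2 + 1), 1/sqrt(36*u^2 + 36*v^2 + 1)), and the second partials r_uu, r_uv, r_vv. Take dot products:
  L(u, v) = r_uu · N̂ = 0,
  M(u, v) = r_uv · N̂ = 6/sqrt(36*u^2 + 36*v^2 + 1),
  N(u, v) = r_vv · N̂ = 0.
Evaluating at (u, v) = (1/2, 4):
  L = 0, M = 3*sqrt(586)/293, N = 0.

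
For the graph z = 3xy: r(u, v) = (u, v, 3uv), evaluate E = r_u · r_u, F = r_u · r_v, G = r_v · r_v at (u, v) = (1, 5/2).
E = 229/4;  F = 45/2;  G = 10

Partials: r_u = (1, 0, 3*v), r_v = (0, 1, 3*u). As functions of (u, v):
  E = r_u · r_u = 9*v^2 + 1,
  F = r_u · r_v = 9*u*v,
  G = r_v · r_v = 9*u^2 + 1.
Evaluating at (u, v) = (1, 5/2): E = 229/4, F = 45/2, G = 10.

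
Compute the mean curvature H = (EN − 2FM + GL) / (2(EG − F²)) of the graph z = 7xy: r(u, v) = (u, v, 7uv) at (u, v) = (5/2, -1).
H = 1372*sqrt(57)/81225

With E = 49*v^2 + 1, F = 49*u*v, G = 49*u^2 + 1, L = 0, M = 7/sqrt(49*u^2 + 49*v^2 + 1), N = 0, assemble
  H = (EN − 2FM + GL) / (2(EG − F²)) = -343*u*v/(49*u^2 + 49*v^2 + 1)^(3/2).
At (u, v) = (5/2, -1): H = 1372*sqrt(57)/81225.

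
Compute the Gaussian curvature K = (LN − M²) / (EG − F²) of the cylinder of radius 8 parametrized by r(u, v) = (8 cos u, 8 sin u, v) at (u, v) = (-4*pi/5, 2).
K = 0

Coefficients of the first fundamental form: E = 64, F = 0, G = 1.
Coefficients of the second fundamental form: L = -8, M = 0, N = 0.
Assemble K = (LN − M²)/(EG − F²) = 0. At (u, v) = (-4*pi/5, 2): K = 0.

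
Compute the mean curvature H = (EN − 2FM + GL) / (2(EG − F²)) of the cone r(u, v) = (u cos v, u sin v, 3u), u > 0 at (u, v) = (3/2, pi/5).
H = sqrt(10)/10

With E = 10, F = 0, G = u^2, L = 0, M = 0, N = 3*sqrt(10)*u^2/(10*Abs(u)), assemble
  H = (EN − 2FM + GL) / (2(EG − F²)) = 3*sqrt(10)/(20*Abs(u)).
At (u, v) = (3/2, pi/5): H = sqrt(10)/10.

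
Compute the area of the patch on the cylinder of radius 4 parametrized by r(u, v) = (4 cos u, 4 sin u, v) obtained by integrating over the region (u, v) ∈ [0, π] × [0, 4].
Area = 16*pi

Area = ∫∫ √(EG − F²) du dv with √(EG − F²) = 4. Integrating over [0, π] × [0, 4] gives 16*pi.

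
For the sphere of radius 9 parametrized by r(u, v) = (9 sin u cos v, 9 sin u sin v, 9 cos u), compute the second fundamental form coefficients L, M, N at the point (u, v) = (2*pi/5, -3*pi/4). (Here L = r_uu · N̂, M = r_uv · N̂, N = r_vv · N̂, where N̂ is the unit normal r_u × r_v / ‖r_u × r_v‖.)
L = -9;  M = 0;  N = -45/8 - 9*sqrt(5)/8

Compute the unit normal N̂(u, v) = (sin(u)^2*cos(v)/Abs(sin(u)), sin(u)^2*sin(v)/Abs(sin(u)), sin(2*u)/(2*Abs(sin(u)))), and the second partials r_uu, r_uv, r_vv. Take dot products:
  L(u, v) = r_uu · N̂ = -9*sin(u)/Abs(sin(u)),
  M(u, v) = r_uv · N̂ = 0,
  N(u, v) = r_vv · N̂ = -9*sin(u)^3/Abs(sin(u)).
Evaluating at (u, v) = (2*pi/5, -3*pi/4):
  L = -9, M = 0, N = -45/8 - 9*sqrt(5)/8.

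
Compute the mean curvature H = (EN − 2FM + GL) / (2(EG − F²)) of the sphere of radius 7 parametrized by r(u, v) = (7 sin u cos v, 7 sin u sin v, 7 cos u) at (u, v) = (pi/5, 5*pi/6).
H = -1/7

With E = 49, F = 0, G = 49*sin(u)^2, L = -7*sin(u)/Abs(sin(u)), M = 0, N = -7*sin(u)^3/Abs(sin(u)), assemble
  H = (EN − 2FM + GL) / (2(EG − F²)) = -sin(u)/(7*Abs(sin(u))).
At (u, v) = (pi/5, 5*pi/6): H = -1/7.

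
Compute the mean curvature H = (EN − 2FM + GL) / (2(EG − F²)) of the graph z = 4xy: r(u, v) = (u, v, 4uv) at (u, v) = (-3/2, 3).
H = 288*sqrt(181)/32761

With E = 16*v^2 + 1, F = 16*u*v, G = 16*u^2 + 1, L = 0, M = 4/sqrt(16*u^2 + 16*v^2 + 1), N = 0, assemble
  H = (EN − 2FM + GL) / (2(EG − F²)) = -64*u*v/(16*u^2 + 16*v^2 + 1)^(3/2).
At (u, v) = (-3/2, 3): H = 288*sqrt(181)/32761.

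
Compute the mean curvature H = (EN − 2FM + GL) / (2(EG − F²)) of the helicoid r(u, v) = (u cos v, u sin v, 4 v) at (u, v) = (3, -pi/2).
H = 0

With E = 1, F = 0, G = u^2 + 16, L = 0, M = -4/sqrt(u^2 + 16), N = 0, assemble
  H = (EN − 2FM + GL) / (2(EG − F²)) = 0.
At (u, v) = (3, -pi/2): H = 0.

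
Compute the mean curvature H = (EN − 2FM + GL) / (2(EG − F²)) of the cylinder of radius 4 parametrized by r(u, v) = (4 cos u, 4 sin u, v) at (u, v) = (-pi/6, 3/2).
H = -1/8

With E = 16, F = 0, G = 1, L = -4, M = 0, N = 0, assemble
  H = (EN − 2FM + GL) / (2(EG − F²)) = -1/8.
At (u, v) = (-pi/6, 3/2): H = -1/8.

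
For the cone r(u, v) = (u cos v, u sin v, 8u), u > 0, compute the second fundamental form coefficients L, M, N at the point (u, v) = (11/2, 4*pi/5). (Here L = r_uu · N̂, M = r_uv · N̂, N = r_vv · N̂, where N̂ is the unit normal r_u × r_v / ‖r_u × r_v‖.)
L = 0;  M = 0;  N = 44*sqrt(65)/65

Compute the unit normal N̂(u, v) = (-8*sqrt(65)*u*cos(v)/(65*Abs(u)), -8*sqrt(65)*u*sin(v)/(65*Abs(u)), sqrt(65)*u/(65*Abs(u))), and the second partials r_uu, r_uv, r_vv. Take dot products:
  L(u, v) = r_uu · N̂ = 0,
  M(u, v) = r_uv · N̂ = 0,
  N(u, v) = r_vv · N̂ = 8*sqrt(65)*u^2/(65*Abs(u)).
Evaluating at (u, v) = (11/2, 4*pi/5):
  L = 0, M = 0, N = 44*sqrt(65)/65.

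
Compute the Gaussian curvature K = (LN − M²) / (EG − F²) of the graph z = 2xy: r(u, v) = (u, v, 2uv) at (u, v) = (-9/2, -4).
K = -1/5329

Coefficients of the first fundamental form: E = 4*v^2 + 1, F = 4*u*v, G = 4*u^2 + 1.
Coefficients of the second fundamental form: L = 0, M = 2/sqrt(4*u^2 + 4*v^2 + 1), N = 0.
Assemble K = (LN − M²)/(EG − F²) = -4/(16*u^4 + 32*u^2*v^2 + 8*u^2 + 16*v^4 + 8*v^2 + 1). At (u, v) = (-9/2, -4): K = -1/5329.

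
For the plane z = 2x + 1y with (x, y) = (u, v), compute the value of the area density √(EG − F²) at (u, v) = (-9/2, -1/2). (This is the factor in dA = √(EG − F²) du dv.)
√(EG − F²)|_{(-9/2, -1/2)} = sqrt(6)

E = 5, F = 2, G = 2, so EG − F² = 6. Taking the positive square root: √(EG − F²) = sqrt(6). At (u, v) = (-9/2, -1/2): sqrt(6).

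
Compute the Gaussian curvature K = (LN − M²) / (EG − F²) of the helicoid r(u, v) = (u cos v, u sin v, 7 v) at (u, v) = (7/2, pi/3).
K = -16/1225

Coefficients of the first fundamental form: E = 1, F = 0, G = u^2 + 49.
Coefficients of the second fundamental form: L = 0, M = -7/sqrt(u^2 + 49), N = 0.
Assemble K = (LN − M²)/(EG − F²) = -49/(u^2 + 49)^2. At (u, v) = (7/2, pi/3): K = -16/1225.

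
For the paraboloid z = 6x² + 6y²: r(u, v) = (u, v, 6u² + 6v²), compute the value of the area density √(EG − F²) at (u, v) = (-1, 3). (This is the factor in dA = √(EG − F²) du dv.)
√(EG − F²)|_{(-1, 3)} = sqrt(1441)

E = 144*u^2 + 1, F = 144*u*v, G = 144*v^2 + 1, so EG − F² = 144*u^2 + 144*v^2 + 1. Taking the positive square root: √(EG − F²) = sqrt(144*u^2 + 144*v^2 + 1). At (u, v) = (-1, 3): sqrt(1441).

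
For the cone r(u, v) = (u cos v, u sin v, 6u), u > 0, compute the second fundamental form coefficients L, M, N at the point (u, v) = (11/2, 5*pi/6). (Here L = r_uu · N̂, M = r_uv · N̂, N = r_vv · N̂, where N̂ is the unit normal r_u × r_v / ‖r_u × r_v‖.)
L = 0;  M = 0;  N = 33*sqrt(37)/37

Compute the unit normal N̂(u, v) = (-6*sqrt(37)*u*cos(v)/(37*Abs(u)), -6*sqrt(37)*u*sin(v)/(37*Abs(u)), sqrt(37)*u/(37*Abs(u))), and the second partials r_uu, r_uv, r_vv. Take dot products:
  L(u, v) = r_uu · N̂ = 0,
  M(u, v) = r_uv · N̂ = 0,
  N(u, v) = r_vv · N̂ = 6*sqrt(37)*u^2/(37*Abs(u)).
Evaluating at (u, v) = (11/2, 5*pi/6):
  L = 0, M = 0, N = 33*sqrt(37)/37.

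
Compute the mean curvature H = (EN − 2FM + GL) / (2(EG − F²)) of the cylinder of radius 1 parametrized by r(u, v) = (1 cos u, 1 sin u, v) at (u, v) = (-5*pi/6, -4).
H = -1/2

With E = 1, F = 0, G = 1, L = -1, M = 0, N = 0, assemble
  H = (EN − 2FM + GL) / (2(EG − F²)) = -1/2.
At (u, v) = (-5*pi/6, -4): H = -1/2.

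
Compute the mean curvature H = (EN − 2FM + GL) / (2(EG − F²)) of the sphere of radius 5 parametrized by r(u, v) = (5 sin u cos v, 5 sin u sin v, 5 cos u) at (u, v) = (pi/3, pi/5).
H = -1/5

With E = 25, F = 0, G = 25*sin(u)^2, L = -5*sin(u)/Abs(sin(u)), M = 0, N = -5*sin(u)^3/Abs(sin(u)), assemble
  H = (EN − 2FM + GL) / (2(EG − F²)) = -sin(u)/(5*Abs(sin(u))).
At (u, v) = (pi/3, pi/5): H = -1/5.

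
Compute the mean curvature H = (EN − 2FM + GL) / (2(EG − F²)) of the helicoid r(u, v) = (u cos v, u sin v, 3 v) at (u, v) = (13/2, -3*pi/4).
H = 0

With E = 1, F = 0, G = u^2 + 9, L = 0, M = -3/sqrt(u^2 + 9), N = 0, assemble
  H = (EN − 2FM + GL) / (2(EG − F²)) = 0.
At (u, v) = (13/2, -3*pi/4): H = 0.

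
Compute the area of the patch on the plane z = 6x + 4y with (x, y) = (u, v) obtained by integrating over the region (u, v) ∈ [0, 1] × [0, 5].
Area = 5*sqrt(53)

Area = ∫∫ √(EG − F²) du dv with √(EG − F²) = sqrt(53). Integrating over [0, 1] × [0, 5] gives 5*sqrt(53).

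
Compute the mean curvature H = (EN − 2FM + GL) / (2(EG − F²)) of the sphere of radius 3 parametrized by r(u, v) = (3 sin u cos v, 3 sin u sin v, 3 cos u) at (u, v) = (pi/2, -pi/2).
H = -1/3

With E = 9, F = 0, G = 9*sin(u)^2, L = -3*sin(u)/Abs(sin(u)), M = 0, N = -3*sin(u)^3/Abs(sin(u)), assemble
  H = (EN − 2FM + GL) / (2(EG − F²)) = -sin(u)/(3*Abs(sin(u))).
At (u, v) = (pi/2, -pi/2): H = -1/3.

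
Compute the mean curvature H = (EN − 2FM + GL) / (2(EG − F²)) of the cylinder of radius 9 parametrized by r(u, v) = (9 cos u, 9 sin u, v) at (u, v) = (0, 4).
H = -1/18

With E = 81, F = 0, G = 1, L = -9, M = 0, N = 0, assemble
  H = (EN − 2FM + GL) / (2(EG − F²)) = -1/18.
At (u, v) = (0, 4): H = -1/18.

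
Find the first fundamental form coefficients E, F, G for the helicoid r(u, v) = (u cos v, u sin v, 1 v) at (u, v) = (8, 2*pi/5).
E = 1;  F = 0;  G = 65

Partials: r_u = (cos(v), sin(v), 0), r_v = (-u*sin(v), u*cos(v), 1). As functions of (u, v):
  E = r_u · r_u = 1,
  F = r_u · r_v = 0,
  G = r_v · r_v = u^2 + 1.
Evaluating at (u, v) = (8, 2*pi/5): E = 1, F = 0, G = 65.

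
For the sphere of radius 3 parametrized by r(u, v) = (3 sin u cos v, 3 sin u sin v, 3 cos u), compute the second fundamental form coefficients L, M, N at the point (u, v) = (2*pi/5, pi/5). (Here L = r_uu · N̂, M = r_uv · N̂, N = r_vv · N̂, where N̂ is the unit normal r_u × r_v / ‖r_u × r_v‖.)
L = -3;  M = 0;  N = -15/8 - 3*sqrt(5)/8

Compute the unit normal N̂(u, v) = (sin(u)^2*cos(v)/Abs(sin(u)), sin(u)^2*sin(v)/Abs(sin(u)), sin(2*u)/(2*Abs(sin(u)))), and the second partials r_uu, r_uv, r_vv. Take dot products:
  L(u, v) = r_uu · N̂ = -3*sin(u)/Abs(sin(u)),
  M(u, v) = r_uv · N̂ = 0,
  N(u, v) = r_vv · N̂ = -3*sin(u)^3/Abs(sin(u)).
Evaluating at (u, v) = (2*pi/5, pi/5):
  L = -3, M = 0, N = -15/8 - 3*sqrt(5)/8.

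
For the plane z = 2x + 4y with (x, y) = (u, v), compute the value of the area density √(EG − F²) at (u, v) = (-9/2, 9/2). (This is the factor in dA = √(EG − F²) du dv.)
√(EG − F²)|_{(-9/2, 9/2)} = sqrt(21)

E = 5, F = 8, G = 17, so EG − F² = 21. Taking the positive square root: √(EG − F²) = sqrt(21). At (u, v) = (-9/2, 9/2): sqrt(21).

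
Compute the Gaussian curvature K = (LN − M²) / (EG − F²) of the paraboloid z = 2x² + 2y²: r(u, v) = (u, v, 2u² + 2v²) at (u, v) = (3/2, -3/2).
K = 16/5329

Coefficients of the first fundamental form: E = 16*u^2 + 1, F = 16*u*v, G = 16*v^2 + 1.
Coefficients of the second fundamental form: L = 4/sqrt(16*u^2 + 16*v^2 + 1), M = 0, N = 4/sqrt(16*u^2 + 16*v^2 + 1).
Assemble K = (LN − M²)/(EG − F²) = 16/(256*u^4 + 512*u^2*v^2 + 32*u^2 + 256*v^4 + 32*v^2 + 1). At (u, v) = (3/2, -3/2): K = 16/5329.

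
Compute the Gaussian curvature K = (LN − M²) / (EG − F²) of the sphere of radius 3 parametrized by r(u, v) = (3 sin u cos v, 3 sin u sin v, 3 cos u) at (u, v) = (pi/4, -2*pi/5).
K = 1/9

Coefficients of the first fundamental form: E = 9, F = 0, G = 9*sin(u)^2.
Coefficients of the second fundamental form: L = -3*sin(u)/Abs(sin(u)), M = 0, N = -3*sin(u)^3/Abs(sin(u)).
Assemble K = (LN − M²)/(EG − F²) = 1/9. At (u, v) = (pi/4, -2*pi/5): K = 1/9.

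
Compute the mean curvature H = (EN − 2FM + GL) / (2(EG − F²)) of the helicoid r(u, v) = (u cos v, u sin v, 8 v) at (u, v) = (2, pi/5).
H = 0

With E = 1, F = 0, G = u^2 + 64, L = 0, M = -8/sqrt(u^2 + 64), N = 0, assemble
  H = (EN − 2FM + GL) / (2(EG − F²)) = 0.
At (u, v) = (2, pi/5): H = 0.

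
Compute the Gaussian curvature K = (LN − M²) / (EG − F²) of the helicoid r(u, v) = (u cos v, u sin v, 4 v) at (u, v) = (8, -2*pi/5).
K = -1/400

Coefficients of the first fundamental form: E = 1, F = 0, G = u^2 + 16.
Coefficients of the second fundamental form: L = 0, M = -4/sqrt(u^2 + 16), N = 0.
Assemble K = (LN − M²)/(EG − F²) = -16/(u^2 + 16)^2. At (u, v) = (8, -2*pi/5): K = -1/400.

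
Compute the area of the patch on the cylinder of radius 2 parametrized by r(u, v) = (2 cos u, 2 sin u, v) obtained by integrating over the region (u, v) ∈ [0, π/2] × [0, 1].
Area = pi

Area = ∫∫ √(EG − F²) du dv with √(EG − F²) = 2. Integrating over [0, π/2] × [0, 1] gives pi.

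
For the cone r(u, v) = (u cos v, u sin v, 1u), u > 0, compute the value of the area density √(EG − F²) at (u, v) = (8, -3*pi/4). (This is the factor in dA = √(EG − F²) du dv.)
√(EG − F²)|_{(8, -3*pi/4)} = 8*sqrt(2)

E = 2, F = 0, G = u^2, so EG − F² = 2*u^2. Taking the positive square root: √(EG − F²) = sqrt(2)*Abs(u). At (u, v) = (8, -3*pi/4): 8*sqrt(2).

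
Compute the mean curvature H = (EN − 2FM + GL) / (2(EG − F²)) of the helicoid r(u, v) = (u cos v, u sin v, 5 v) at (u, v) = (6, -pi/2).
H = 0

With E = 1, F = 0, G = u^2 + 25, L = 0, M = -5/sqrt(u^2 + 25), N = 0, assemble
  H = (EN − 2FM + GL) / (2(EG − F²)) = 0.
At (u, v) = (6, -pi/2): H = 0.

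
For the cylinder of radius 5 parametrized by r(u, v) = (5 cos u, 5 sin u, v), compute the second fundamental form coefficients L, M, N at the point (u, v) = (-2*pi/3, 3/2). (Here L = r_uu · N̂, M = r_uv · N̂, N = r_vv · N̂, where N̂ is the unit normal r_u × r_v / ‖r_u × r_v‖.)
L = -5;  M = 0;  N = 0

Compute the unit normal N̂(u, v) = (cos(u), sin(u), 0), and the second partials r_uu, r_uv, r_vv. Take dot products:
  L(u, v) = r_uu · N̂ = -5,
  M(u, v) = r_uv · N̂ = 0,
  N(u, v) = r_vv · N̂ = 0.
Evaluating at (u, v) = (-2*pi/3, 3/2):
  L = -5, M = 0, N = 0.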